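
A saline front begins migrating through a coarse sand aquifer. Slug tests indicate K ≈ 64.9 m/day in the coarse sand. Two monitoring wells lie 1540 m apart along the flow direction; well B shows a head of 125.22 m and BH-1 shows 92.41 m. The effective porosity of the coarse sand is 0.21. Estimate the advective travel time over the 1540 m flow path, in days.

Hydraulic gradient i = (125.22 − 92.41) / 1540 = 32.81 / 1540 = 0.02131.
Darcy flux q = K · i = 64.90 × 0.02131 = 1.383 m/day.
Seepage velocity v = q / n_e = 1.383 / 0.21 = 6.584 m/day.
Travel time t = L / v = 1540 / 6.584 = 233.9 days.

234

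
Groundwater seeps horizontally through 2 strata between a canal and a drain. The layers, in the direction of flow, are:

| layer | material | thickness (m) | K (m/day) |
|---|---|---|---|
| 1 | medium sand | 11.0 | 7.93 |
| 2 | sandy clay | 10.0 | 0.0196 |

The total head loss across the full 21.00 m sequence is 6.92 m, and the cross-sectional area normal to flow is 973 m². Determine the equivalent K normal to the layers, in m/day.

Flow is perpendicular to layering, so the layers act in series and the equivalent K is the thickness-weighted harmonic mean.
Total thickness L = 11.0 + 10.0 = 21.00 m.
Σ(b_i/K_i) = 11.0/7.93 + 10.0/0.0196 = 511.6 d.
K_eq = L / Σ(b_i/K_i) = 21.00 / 511.6 = 0.04105 m/day.

0.0410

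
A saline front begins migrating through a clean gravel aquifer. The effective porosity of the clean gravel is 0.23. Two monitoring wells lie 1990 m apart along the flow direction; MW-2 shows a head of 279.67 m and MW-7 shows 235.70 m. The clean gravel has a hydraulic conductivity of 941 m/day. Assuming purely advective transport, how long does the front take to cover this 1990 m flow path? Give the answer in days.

22.0

Hydraulic gradient i = (279.67 − 235.70) / 1990 = 43.97 / 1990 = 0.02210.
Darcy flux q = K · i = 941.0 × 0.02210 = 20.79 m/day.
Seepage velocity v = q / n_e = 20.79 / 0.23 = 90.40 m/day.
Travel time t = L / v = 1990 / 90.40 = 22.01 days.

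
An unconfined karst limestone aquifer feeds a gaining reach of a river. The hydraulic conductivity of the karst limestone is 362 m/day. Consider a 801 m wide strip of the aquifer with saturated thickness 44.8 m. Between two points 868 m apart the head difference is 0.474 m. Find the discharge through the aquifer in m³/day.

Cross-sectional area A = 801 × 44.8 = 35885 m².
Hydraulic gradient i = Δh / L = 0.474 / 868 = 0.0005461.
Darcy's law: Q = K · A · i = 362.0 × 35885 × 0.0005461 = 7094 m³/day.

7090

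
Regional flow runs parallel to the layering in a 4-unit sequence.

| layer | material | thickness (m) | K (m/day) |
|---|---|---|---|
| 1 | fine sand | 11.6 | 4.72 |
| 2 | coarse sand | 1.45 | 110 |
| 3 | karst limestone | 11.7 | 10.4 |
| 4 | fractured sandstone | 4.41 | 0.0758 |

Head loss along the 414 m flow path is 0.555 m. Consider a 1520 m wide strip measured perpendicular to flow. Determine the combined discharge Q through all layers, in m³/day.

685

Flow is parallel to layering, so each bed carries its own Darcy discharge and the transmissivities add.
Σ(K_i·b_i) = 4.72×11.6 + 110×1.45 + 10.4×11.7 + 0.0758×4.41 = 336.3 m²/day.
Hydraulic gradient i = Δh / L = 0.555 / 414 = 0.001341.
Q = Σ(K_i·b_i) · W · i = 336.3 × 1520 × 0.001341 = 685.2 m³/day.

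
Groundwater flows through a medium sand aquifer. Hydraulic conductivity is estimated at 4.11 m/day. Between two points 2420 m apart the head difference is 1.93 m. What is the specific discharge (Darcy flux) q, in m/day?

0.00328

Hydraulic gradient i = Δh / L = 1.93 / 2420 = 0.0007975.
Specific discharge q = K · i = 4.110 × 0.0007975 = 0.003278 m/day.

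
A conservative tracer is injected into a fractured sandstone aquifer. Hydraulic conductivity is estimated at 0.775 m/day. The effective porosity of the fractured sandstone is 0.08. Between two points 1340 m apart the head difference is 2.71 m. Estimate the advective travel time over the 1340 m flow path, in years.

187

Hydraulic gradient i = Δh / L = 2.71 / 1340 = 0.002022.
Darcy flux q = K · i = 0.7750 × 0.002022 = 0.001567 m/day.
Seepage velocity v = q / n_e = 0.001567 / 0.08 = 0.01959 m/day.
Travel time t = L / v = 1340 / 0.01959 = 68396 days = 187.3 years.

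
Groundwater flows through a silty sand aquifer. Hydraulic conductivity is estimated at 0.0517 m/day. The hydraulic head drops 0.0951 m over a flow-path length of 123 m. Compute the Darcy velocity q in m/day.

4.00e-05

Hydraulic gradient i = Δh / L = 0.0951 / 123 = 0.0007732.
Specific discharge q = K · i = 0.05170 × 0.0007732 = 3.997e-05 m/day.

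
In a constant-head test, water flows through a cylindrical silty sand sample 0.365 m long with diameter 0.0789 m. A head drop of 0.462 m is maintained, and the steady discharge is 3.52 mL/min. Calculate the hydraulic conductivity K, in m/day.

Cross-sectional area A = π·(d/2)² = π × (0.0789/2)² = 0.004889 m².
Convert discharge: 3.52 mL/min = 5.867e-08 m³/s.
Darcy's law rearranged: K = Q·L / (A·Δh) = 5.867e-08 × 0.365 / (0.004889 × 0.462) = 9.480e-06 m/s = 0.8191 m/day.

0.819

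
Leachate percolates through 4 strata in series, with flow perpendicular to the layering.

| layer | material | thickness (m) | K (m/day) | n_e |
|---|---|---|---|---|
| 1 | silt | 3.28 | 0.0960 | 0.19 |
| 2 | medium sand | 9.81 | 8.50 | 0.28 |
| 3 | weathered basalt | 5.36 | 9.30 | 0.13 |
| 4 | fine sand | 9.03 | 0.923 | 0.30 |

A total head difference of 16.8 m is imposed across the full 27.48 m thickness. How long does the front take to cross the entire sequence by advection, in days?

18.4

With flow normal to the layers, continuity requires the same specific discharge q through every layer.
Σ(b_i/K_i) = 3.28/0.0960 + 9.81/8.50 + 5.36/9.30 + 9.03/0.923 = 45.68 d.
q = Δh / Σ(b_i/K_i) = 16.8 / 45.68 = 0.3678 m/day.
In each layer the seepage velocity is v_i = q/n_i, so the layer transit time is t_i = b_i·n_i / q:
  layer 1 (silt): t_1 = 3.28 × 0.19 / 0.3678 = 1.695 d
  layer 2 (medium sand): t_2 = 9.81 × 0.28 / 0.3678 = 7.469 d
  layer 3 (weathered basalt): t_3 = 5.36 × 0.13 / 0.3678 = 1.895 d
  layer 4 (fine sand): t_4 = 9.03 × 0.30 / 0.3678 = 7.366 d
Total t = Σ t_i = 18.42 days.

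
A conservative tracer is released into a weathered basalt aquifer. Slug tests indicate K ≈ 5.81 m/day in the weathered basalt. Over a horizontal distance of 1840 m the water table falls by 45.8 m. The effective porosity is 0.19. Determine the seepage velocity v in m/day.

0.761

Hydraulic gradient i = Δh / L = 45.8 / 1840 = 0.02489.
Darcy flux q = K · i = 5.810 × 0.02489 = 0.1446 m/day.
Seepage velocity v = q / n_e = 0.1446 / 0.19 = 0.7611 m/day.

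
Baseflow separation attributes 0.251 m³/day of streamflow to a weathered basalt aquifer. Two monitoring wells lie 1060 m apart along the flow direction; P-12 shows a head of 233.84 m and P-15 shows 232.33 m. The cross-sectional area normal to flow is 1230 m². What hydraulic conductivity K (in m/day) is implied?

Hydraulic gradient i = (233.84 − 232.33) / 1060 = 1.51 / 1060 = 0.001425.
From Q = K·A·i, K = Q / (A·i) = 0.251 / (1230 × 0.001425) = 0.1433 m/day.

0.143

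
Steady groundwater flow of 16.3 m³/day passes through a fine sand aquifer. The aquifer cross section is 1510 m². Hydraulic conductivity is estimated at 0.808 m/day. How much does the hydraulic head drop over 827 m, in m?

From Q = K·A·i, i = Q / (K·A) = 16.3 / (0.8080 × 1510) = 0.01336.
Head loss Δh = i · L = 0.01336 × 827 = 11.05 m.

11.0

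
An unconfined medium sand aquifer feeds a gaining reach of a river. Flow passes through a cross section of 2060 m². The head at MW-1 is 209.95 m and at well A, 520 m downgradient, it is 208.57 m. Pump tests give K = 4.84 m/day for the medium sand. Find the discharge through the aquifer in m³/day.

26.5

Hydraulic gradient i = (209.95 − 208.57) / 520 = 1.38 / 520 = 0.002654.
Darcy's law: Q = K · A · i = 4.840 × 2060 × 0.002654 = 26.46 m³/day.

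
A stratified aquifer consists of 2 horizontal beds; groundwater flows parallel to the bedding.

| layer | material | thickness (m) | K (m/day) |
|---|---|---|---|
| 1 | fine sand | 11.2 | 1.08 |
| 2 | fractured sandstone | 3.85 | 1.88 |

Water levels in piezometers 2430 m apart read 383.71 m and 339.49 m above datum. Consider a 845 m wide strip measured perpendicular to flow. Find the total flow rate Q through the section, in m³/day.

Flow is parallel to layering, so each bed carries its own Darcy discharge and the transmissivities add.
Σ(K_i·b_i) = 1.08×11.2 + 1.88×3.85 = 19.33 m²/day.
Hydraulic gradient i = (383.71 − 339.49) / 2430 = 44.22 / 2430 = 0.01820.
Q = Σ(K_i·b_i) · W · i = 19.33 × 845 × 0.01820 = 297.3 m³/day.

297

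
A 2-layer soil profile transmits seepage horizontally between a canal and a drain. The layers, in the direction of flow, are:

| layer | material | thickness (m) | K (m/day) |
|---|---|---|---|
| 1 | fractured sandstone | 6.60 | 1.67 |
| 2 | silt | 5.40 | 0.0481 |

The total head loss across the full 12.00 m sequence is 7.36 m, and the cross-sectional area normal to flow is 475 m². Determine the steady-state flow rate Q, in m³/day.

Flow is perpendicular to layering, so the layers act in series and the equivalent K is the thickness-weighted harmonic mean.
Total thickness L = 6.60 + 5.40 = 12.00 m.
Σ(b_i/K_i) = 6.60/1.67 + 5.40/0.0481 = 116.2 d.
K_eq = L / Σ(b_i/K_i) = 12.00 / 116.2 = 0.1033 m/day.
Q = K_eq · A · (Δh/L) = 0.1033 × 475 × (7.36/12.00) = 30.08 m³/day.

30.1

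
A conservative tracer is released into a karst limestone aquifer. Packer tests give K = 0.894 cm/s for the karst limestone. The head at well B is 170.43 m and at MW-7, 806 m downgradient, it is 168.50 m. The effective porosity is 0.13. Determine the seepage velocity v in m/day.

Convert K: 0.894 cm/s × 864 = 772.4 m/day.
Hydraulic gradient i = (170.43 − 168.50) / 806 = 1.93 / 806 = 0.002395.
Darcy flux q = K · i = 772.4 × 0.002395 = 1.850 m/day.
Seepage velocity v = q / n_e = 1.850 / 0.13 = 14.23 m/day.

14.2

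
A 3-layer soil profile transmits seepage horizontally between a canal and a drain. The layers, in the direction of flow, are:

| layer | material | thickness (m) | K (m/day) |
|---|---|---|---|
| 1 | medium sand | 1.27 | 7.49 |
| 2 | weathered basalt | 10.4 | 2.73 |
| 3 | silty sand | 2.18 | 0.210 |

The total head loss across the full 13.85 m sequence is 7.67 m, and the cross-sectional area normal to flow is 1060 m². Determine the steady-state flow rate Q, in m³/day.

Flow is perpendicular to layering, so the layers act in series and the equivalent K is the thickness-weighted harmonic mean.
Total thickness L = 1.27 + 10.4 + 2.18 = 13.85 m.
Σ(b_i/K_i) = 1.27/7.49 + 10.4/2.73 + 2.18/0.210 = 14.36 d.
K_eq = L / Σ(b_i/K_i) = 13.85 / 14.36 = 0.9645 m/day.
Q = K_eq · A · (Δh/L) = 0.9645 × 1060 × (7.67/13.85) = 566.2 m³/day.

566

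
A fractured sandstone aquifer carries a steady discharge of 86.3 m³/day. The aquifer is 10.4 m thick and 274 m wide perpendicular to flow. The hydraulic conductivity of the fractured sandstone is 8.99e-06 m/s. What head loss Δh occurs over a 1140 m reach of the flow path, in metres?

Convert K: 8.99e-06 m/s × 86400 = 0.7767 m/day.
Cross-sectional area A = 274 × 10.4 = 2850 m².
From Q = K·A·i, i = Q / (K·A) = 86.3 / (0.7767 × 2850) = 0.03899.
Head loss Δh = i · L = 0.03899 × 1140 = 44.45 m.

44.4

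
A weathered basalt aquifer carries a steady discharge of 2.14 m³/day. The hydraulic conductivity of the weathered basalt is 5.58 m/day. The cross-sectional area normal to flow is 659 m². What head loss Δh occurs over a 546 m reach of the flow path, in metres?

From Q = K·A·i, i = Q / (K·A) = 2.14 / (5.580 × 659.0) = 0.0005820.
Head loss Δh = i · L = 0.0005820 × 546 = 0.3178 m.

0.318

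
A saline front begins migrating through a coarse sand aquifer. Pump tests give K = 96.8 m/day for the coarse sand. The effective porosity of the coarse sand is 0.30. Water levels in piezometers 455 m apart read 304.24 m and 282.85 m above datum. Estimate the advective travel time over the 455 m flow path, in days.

30.0

Hydraulic gradient i = (304.24 − 282.85) / 455 = 21.39 / 455 = 0.04701.
Darcy flux q = K · i = 96.80 × 0.04701 = 4.551 m/day.
Seepage velocity v = q / n_e = 4.551 / 0.30 = 15.17 m/day.
Travel time t = L / v = 455 / 15.17 = 30.00 days.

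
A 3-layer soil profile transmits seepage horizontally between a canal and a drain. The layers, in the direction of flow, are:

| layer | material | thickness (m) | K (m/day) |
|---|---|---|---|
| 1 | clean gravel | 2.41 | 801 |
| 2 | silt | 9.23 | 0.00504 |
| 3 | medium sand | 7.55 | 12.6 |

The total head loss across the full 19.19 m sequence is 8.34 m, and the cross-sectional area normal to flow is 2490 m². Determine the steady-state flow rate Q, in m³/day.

11.3

Flow is perpendicular to layering, so the layers act in series and the equivalent K is the thickness-weighted harmonic mean.
Total thickness L = 2.41 + 9.23 + 7.55 = 19.19 m.
Σ(b_i/K_i) = 2.41/801 + 9.23/0.00504 + 7.55/12.6 = 1832 d.
K_eq = L / Σ(b_i/K_i) = 19.19 / 1832 = 0.01048 m/day.
Q = K_eq · A · (Δh/L) = 0.01048 × 2490 × (8.34/19.19) = 11.34 m³/day.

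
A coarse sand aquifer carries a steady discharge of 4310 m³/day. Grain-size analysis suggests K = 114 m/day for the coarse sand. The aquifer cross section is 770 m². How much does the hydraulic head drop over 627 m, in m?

30.8

From Q = K·A·i, i = Q / (K·A) = 4310 / (114.0 × 770.0) = 0.04910.
Head loss Δh = i · L = 0.04910 × 627 = 30.79 m.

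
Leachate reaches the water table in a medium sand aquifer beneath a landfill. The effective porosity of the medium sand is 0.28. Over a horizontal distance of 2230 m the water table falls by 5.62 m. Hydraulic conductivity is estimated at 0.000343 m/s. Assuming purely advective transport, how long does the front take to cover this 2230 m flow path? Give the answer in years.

Convert K: 0.000343 m/s × 86400 = 29.64 m/day.
Hydraulic gradient i = Δh / L = 5.62 / 2230 = 0.002520.
Darcy flux q = K · i = 29.64 × 0.002520 = 0.07469 m/day.
Seepage velocity v = q / n_e = 0.07469 / 0.28 = 0.2667 m/day.
Travel time t = L / v = 2230 / 0.2667 = 8360 days = 22.89 years.

22.9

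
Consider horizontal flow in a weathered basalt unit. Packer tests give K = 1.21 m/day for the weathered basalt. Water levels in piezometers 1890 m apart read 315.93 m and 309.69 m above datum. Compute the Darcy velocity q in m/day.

Hydraulic gradient i = (315.93 − 309.69) / 1890 = 6.24 / 1890 = 0.003302.
Specific discharge q = K · i = 1.210 × 0.003302 = 0.003995 m/day.

0.00399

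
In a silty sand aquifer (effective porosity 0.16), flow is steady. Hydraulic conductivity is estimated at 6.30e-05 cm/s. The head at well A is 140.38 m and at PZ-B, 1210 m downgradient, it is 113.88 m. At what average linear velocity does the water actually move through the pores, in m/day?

Convert K: 6.30e-05 cm/s × 864 = 0.05443 m/day.
Hydraulic gradient i = (140.38 − 113.88) / 1210 = 26.5 / 1210 = 0.02190.
Darcy flux q = K · i = 0.05443 × 0.02190 = 0.001192 m/day.
Seepage velocity v = q / n_e = 0.001192 / 0.16 = 0.007451 m/day.

0.00745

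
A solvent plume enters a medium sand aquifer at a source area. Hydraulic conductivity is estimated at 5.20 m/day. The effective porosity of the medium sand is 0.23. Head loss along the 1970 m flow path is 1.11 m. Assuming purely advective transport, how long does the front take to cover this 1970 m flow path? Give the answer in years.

423

Hydraulic gradient i = Δh / L = 1.11 / 1970 = 0.0005635.
Darcy flux q = K · i = 5.200 × 0.0005635 = 0.002930 m/day.
Seepage velocity v = q / n_e = 0.002930 / 0.23 = 0.01274 m/day.
Travel time t = L / v = 1970 / 0.01274 = 1.546e+05 days = 423.4 years.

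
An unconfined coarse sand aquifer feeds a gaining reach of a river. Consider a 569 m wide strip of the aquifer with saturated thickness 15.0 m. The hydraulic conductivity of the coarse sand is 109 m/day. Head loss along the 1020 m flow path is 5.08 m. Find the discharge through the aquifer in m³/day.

Cross-sectional area A = 569 × 15.0 = 8535 m².
Hydraulic gradient i = Δh / L = 5.08 / 1020 = 0.004980.
Darcy's law: Q = K · A · i = 109.0 × 8535 × 0.004980 = 4633 m³/day.

4630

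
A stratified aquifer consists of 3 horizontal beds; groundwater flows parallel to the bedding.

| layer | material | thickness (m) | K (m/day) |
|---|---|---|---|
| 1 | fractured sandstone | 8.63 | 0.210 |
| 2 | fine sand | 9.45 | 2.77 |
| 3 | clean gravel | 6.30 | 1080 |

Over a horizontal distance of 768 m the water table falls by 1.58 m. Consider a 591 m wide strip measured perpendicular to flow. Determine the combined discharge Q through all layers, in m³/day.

Flow is parallel to layering, so each bed carries its own Darcy discharge and the transmissivities add.
Σ(K_i·b_i) = 0.210×8.63 + 2.77×9.45 + 1080×6.30 = 6832 m²/day.
Hydraulic gradient i = Δh / L = 1.58 / 768 = 0.002057.
Q = Σ(K_i·b_i) · W · i = 6832 × 591 × 0.002057 = 8307 m³/day.

8310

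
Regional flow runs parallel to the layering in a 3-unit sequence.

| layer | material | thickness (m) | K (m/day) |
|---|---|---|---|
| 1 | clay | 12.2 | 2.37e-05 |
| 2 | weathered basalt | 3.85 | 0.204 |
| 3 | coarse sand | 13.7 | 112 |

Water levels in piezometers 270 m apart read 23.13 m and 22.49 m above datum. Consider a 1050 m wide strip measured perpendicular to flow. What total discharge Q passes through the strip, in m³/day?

3820

Flow is parallel to layering, so each bed carries its own Darcy discharge and the transmissivities add.
Σ(K_i·b_i) = 2.37e-05×12.2 + 0.204×3.85 + 112×13.7 = 1535 m²/day.
Hydraulic gradient i = (23.13 − 22.49) / 270 = 0.64 / 270 = 0.002370.
Q = Σ(K_i·b_i) · W · i = 1535 × 1050 × 0.002370 = 3821 m³/day.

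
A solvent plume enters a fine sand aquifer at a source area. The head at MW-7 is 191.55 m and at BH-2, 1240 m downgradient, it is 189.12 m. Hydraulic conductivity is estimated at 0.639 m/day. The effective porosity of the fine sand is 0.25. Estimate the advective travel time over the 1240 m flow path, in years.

Hydraulic gradient i = (191.55 − 189.12) / 1240 = 2.43 / 1240 = 0.001960.
Darcy flux q = K · i = 0.6390 × 0.001960 = 0.001252 m/day.
Seepage velocity v = q / n_e = 0.001252 / 0.25 = 0.005009 m/day.
Travel time t = L / v = 1240 / 0.005009 = 2.476e+05 days = 677.8 years.

678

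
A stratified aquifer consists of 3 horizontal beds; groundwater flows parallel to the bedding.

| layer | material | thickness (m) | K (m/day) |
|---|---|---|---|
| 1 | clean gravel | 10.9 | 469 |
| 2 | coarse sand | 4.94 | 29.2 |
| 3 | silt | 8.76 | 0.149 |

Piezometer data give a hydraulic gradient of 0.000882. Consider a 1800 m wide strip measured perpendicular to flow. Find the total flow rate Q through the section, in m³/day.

Flow is parallel to layering, so each bed carries its own Darcy discharge and the transmissivities add.
Σ(K_i·b_i) = 469×10.9 + 29.2×4.94 + 0.149×8.76 = 5258 m²/day.
Hydraulic gradient i = 0.000882.
Q = Σ(K_i·b_i) · W · i = 5258 × 1800 × 0.0008820 = 8347 m³/day.

8350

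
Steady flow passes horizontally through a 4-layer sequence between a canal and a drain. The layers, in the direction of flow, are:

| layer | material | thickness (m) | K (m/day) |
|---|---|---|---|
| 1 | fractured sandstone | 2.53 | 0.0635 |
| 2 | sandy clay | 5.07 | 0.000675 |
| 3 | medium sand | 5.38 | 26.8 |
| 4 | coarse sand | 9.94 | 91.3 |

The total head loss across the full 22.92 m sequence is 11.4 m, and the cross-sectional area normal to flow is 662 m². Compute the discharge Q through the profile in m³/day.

0.999

Flow is perpendicular to layering, so the layers act in series and the equivalent K is the thickness-weighted harmonic mean.
Total thickness L = 2.53 + 5.07 + 5.38 + 9.94 = 22.92 m.
Σ(b_i/K_i) = 2.53/0.0635 + 5.07/0.000675 + 5.38/26.8 + 9.94/91.3 = 7551 d.
K_eq = L / Σ(b_i/K_i) = 22.92 / 7551 = 0.003035 m/day.
Q = K_eq · A · (Δh/L) = 0.003035 × 662 × (11.4/22.92) = 0.9994 m³/day.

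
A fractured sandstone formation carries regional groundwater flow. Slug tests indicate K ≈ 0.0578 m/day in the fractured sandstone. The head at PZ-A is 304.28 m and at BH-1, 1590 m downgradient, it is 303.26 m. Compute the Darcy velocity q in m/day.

Hydraulic gradient i = (304.28 − 303.26) / 1590 = 1.02 / 1590 = 0.0006415.
Specific discharge q = K · i = 0.05780 × 0.0006415 = 3.708e-05 m/day.

3.71e-05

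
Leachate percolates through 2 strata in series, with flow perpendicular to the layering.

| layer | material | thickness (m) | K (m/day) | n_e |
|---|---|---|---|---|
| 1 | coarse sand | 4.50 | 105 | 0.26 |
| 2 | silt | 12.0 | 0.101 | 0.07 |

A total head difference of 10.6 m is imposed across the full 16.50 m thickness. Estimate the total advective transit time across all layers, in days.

With flow normal to the layers, continuity requires the same specific discharge q through every layer.
Σ(b_i/K_i) = 4.50/105 + 12.0/0.101 = 118.9 d.
q = Δh / Σ(b_i/K_i) = 10.6 / 118.9 = 0.08918 m/day.
In each layer the seepage velocity is v_i = q/n_i, so the layer transit time is t_i = b_i·n_i / q:
  layer 1 (coarse sand): t_1 = 4.50 × 0.26 / 0.08918 = 13.12 d
  layer 2 (silt): t_2 = 12.0 × 0.07 / 0.08918 = 9.419 d
Total t = Σ t_i = 22.54 days.

22.5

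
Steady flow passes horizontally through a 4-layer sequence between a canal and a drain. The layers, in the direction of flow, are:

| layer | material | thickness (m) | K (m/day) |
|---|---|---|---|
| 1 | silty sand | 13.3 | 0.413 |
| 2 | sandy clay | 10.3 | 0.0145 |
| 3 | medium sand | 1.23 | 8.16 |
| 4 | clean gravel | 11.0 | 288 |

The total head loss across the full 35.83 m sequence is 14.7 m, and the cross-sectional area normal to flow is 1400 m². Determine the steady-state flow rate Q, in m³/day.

27.7

Flow is perpendicular to layering, so the layers act in series and the equivalent K is the thickness-weighted harmonic mean.
Total thickness L = 13.3 + 10.3 + 1.23 + 11.0 = 35.83 m.
Σ(b_i/K_i) = 13.3/0.413 + 10.3/0.0145 + 1.23/8.16 + 11.0/288 = 742.7 d.
K_eq = L / Σ(b_i/K_i) = 35.83 / 742.7 = 0.04824 m/day.
Q = K_eq · A · (Δh/L) = 0.04824 × 1400 × (14.7/35.83) = 27.71 m³/day.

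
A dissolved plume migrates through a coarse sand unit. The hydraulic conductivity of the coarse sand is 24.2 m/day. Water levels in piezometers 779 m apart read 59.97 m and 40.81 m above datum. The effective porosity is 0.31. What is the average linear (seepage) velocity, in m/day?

1.92

Hydraulic gradient i = (59.97 − 40.81) / 779 = 19.16 / 779 = 0.02460.
Darcy flux q = K · i = 24.20 × 0.02460 = 0.5952 m/day.
Seepage velocity v = q / n_e = 0.5952 / 0.31 = 1.920 m/day.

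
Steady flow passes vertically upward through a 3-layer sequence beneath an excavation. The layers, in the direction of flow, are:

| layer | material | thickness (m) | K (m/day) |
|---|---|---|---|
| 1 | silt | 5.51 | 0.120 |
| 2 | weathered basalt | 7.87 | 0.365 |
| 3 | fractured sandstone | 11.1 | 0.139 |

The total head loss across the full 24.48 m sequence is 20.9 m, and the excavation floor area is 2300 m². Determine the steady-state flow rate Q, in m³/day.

326

Flow is perpendicular to layering, so the layers act in series and the equivalent K is the thickness-weighted harmonic mean.
Total thickness L = 5.51 + 7.87 + 11.1 = 24.48 m.
Σ(b_i/K_i) = 5.51/0.120 + 7.87/0.365 + 11.1/0.139 = 147.3 d.
K_eq = L / Σ(b_i/K_i) = 24.48 / 147.3 = 0.1662 m/day.
Q = K_eq · A · (Δh/L) = 0.1662 × 2300 × (20.9/24.48) = 326.3 m³/day.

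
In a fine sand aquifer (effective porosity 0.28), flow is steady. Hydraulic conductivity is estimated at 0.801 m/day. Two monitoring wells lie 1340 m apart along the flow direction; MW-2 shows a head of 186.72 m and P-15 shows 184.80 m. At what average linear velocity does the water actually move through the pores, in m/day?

Hydraulic gradient i = (186.72 − 184.80) / 1340 = 1.92 / 1340 = 0.001433.
Darcy flux q = K · i = 0.8010 × 0.001433 = 0.001148 m/day.
Seepage velocity v = q / n_e = 0.001148 / 0.28 = 0.004099 m/day.

0.00410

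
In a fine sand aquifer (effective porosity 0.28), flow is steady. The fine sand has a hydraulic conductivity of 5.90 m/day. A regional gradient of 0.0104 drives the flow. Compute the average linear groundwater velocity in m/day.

Hydraulic gradient i = 0.0104.
Darcy flux q = K · i = 5.900 × 0.01040 = 0.06136 m/day.
Seepage velocity v = q / n_e = 0.06136 / 0.28 = 0.2191 m/day.

0.219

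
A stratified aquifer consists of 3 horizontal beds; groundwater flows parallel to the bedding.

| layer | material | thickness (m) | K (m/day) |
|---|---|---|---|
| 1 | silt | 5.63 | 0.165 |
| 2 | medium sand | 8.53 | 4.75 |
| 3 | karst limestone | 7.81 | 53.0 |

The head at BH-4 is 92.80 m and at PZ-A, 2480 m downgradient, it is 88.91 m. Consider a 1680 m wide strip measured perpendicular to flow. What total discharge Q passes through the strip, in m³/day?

1200

Flow is parallel to layering, so each bed carries its own Darcy discharge and the transmissivities add.
Σ(K_i·b_i) = 0.165×5.63 + 4.75×8.53 + 53.0×7.81 = 455.4 m²/day.
Hydraulic gradient i = (92.80 − 88.91) / 2480 = 3.89 / 2480 = 0.001569.
Q = Σ(K_i·b_i) · W · i = 455.4 × 1680 × 0.001569 = 1200 m³/day.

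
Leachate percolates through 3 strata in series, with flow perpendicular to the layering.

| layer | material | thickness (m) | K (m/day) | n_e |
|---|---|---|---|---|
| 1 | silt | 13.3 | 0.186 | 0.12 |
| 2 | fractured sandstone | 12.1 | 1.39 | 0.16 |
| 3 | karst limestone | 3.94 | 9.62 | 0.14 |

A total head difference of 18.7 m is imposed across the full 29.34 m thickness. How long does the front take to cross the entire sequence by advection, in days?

With flow normal to the layers, continuity requires the same specific discharge q through every layer.
Σ(b_i/K_i) = 13.3/0.186 + 12.1/1.39 + 3.94/9.62 = 80.62 d.
q = Δh / Σ(b_i/K_i) = 18.7 / 80.62 = 0.2320 m/day.
In each layer the seepage velocity is v_i = q/n_i, so the layer transit time is t_i = b_i·n_i / q:
  layer 1 (silt): t_1 = 13.3 × 0.12 / 0.2320 = 6.881 d
  layer 2 (fractured sandstone): t_2 = 12.1 × 0.16 / 0.2320 = 8.347 d
  layer 3 (karst limestone): t_3 = 3.94 × 0.14 / 0.2320 = 2.378 d
Total t = Σ t_i = 17.61 days.

17.6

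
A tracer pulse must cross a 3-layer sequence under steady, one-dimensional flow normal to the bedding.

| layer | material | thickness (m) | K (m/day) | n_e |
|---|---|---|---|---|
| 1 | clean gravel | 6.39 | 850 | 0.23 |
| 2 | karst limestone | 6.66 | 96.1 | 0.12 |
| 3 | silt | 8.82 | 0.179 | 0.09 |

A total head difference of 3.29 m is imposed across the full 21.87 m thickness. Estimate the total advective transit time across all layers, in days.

45.9

With flow normal to the layers, continuity requires the same specific discharge q through every layer.
Σ(b_i/K_i) = 6.39/850 + 6.66/96.1 + 8.82/0.179 = 49.35 d.
q = Δh / Σ(b_i/K_i) = 3.29 / 49.35 = 0.06667 m/day.
In each layer the seepage velocity is v_i = q/n_i, so the layer transit time is t_i = b_i·n_i / q:
  layer 1 (clean gravel): t_1 = 6.39 × 0.23 / 0.06667 = 22.05 d
  layer 2 (karst limestone): t_2 = 6.66 × 0.12 / 0.06667 = 11.99 d
  layer 3 (silt): t_3 = 8.82 × 0.09 / 0.06667 = 11.91 d
Total t = Σ t_i = 45.94 days.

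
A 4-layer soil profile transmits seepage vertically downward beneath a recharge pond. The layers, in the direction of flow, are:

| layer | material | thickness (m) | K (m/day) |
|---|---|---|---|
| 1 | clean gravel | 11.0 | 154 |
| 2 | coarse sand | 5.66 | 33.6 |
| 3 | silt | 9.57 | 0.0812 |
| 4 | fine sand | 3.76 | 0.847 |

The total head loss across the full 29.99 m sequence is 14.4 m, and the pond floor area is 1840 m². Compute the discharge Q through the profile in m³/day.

216

Flow is perpendicular to layering, so the layers act in series and the equivalent K is the thickness-weighted harmonic mean.
Total thickness L = 11.0 + 5.66 + 9.57 + 3.76 = 29.99 m.
Σ(b_i/K_i) = 11.0/154 + 5.66/33.6 + 9.57/0.0812 + 3.76/0.847 = 122.5 d.
K_eq = L / Σ(b_i/K_i) = 29.99 / 122.5 = 0.2447 m/day.
Q = K_eq · A · (Δh/L) = 0.2447 × 1840 × (14.4/29.99) = 216.2 m³/day.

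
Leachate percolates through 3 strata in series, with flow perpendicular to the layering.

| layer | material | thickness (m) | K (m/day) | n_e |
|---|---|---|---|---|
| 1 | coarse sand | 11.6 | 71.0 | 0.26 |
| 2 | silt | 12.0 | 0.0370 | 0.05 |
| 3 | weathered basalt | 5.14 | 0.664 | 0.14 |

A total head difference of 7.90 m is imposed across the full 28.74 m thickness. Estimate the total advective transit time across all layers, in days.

With flow normal to the layers, continuity requires the same specific discharge q through every layer.
Σ(b_i/K_i) = 11.6/71.0 + 12.0/0.0370 + 5.14/0.664 = 332.2 d.
q = Δh / Σ(b_i/K_i) = 7.90 / 332.2 = 0.02378 m/day.
In each layer the seepage velocity is v_i = q/n_i, so the layer transit time is t_i = b_i·n_i / q:
  layer 1 (coarse sand): t_1 = 11.6 × 0.26 / 0.02378 = 126.8 d
  layer 2 (silt): t_2 = 12.0 × 0.05 / 0.02378 = 25.23 d
  layer 3 (weathered basalt): t_3 = 5.14 × 0.14 / 0.02378 = 30.26 d
Total t = Σ t_i = 182.3 days.

182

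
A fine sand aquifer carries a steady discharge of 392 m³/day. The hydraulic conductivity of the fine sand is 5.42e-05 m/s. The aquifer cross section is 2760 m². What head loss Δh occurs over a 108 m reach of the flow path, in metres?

3.28

Convert K: 5.42e-05 m/s × 86400 = 4.683 m/day.
From Q = K·A·i, i = Q / (K·A) = 392 / (4.683 × 2760) = 0.03033.
Head loss Δh = i · L = 0.03033 × 108 = 3.276 m.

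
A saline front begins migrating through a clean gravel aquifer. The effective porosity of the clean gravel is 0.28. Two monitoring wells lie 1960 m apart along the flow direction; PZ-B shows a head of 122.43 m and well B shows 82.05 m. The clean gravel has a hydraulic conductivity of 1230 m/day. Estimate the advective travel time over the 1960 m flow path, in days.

Hydraulic gradient i = (122.43 − 82.05) / 1960 = 40.38 / 1960 = 0.02060.
Darcy flux q = K · i = 1230 × 0.02060 = 25.34 m/day.
Seepage velocity v = q / n_e = 25.34 / 0.28 = 90.50 m/day.
Travel time t = L / v = 1960 / 90.50 = 21.66 days.

21.7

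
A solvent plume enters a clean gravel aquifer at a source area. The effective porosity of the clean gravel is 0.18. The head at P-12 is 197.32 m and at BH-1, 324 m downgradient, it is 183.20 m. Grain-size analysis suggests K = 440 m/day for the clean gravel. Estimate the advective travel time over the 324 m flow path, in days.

Hydraulic gradient i = (197.32 − 183.20) / 324 = 14.12 / 324 = 0.04358.
Darcy flux q = K · i = 440.0 × 0.04358 = 19.18 m/day.
Seepage velocity v = q / n_e = 19.18 / 0.18 = 106.5 m/day.
Travel time t = L / v = 324 / 106.5 = 3.041 days.

3.04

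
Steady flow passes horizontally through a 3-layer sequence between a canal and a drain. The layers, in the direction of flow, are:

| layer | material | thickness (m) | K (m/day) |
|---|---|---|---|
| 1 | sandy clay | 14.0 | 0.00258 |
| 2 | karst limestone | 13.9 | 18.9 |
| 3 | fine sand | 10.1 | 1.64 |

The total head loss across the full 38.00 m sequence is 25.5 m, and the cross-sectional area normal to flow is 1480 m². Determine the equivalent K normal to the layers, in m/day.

Flow is perpendicular to layering, so the layers act in series and the equivalent K is the thickness-weighted harmonic mean.
Total thickness L = 14.0 + 13.9 + 10.1 = 38.00 m.
Σ(b_i/K_i) = 14.0/0.00258 + 13.9/18.9 + 10.1/1.64 = 5433 d.
K_eq = L / Σ(b_i/K_i) = 38.00 / 5433 = 0.006994 m/day.

0.00699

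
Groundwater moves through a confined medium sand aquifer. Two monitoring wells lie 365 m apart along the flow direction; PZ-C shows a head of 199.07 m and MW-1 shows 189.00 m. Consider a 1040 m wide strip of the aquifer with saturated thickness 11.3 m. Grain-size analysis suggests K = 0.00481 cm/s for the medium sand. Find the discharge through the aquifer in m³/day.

Convert K: 0.00481 cm/s × 864 = 4.156 m/day.
Cross-sectional area A = 1040 × 11.3 = 11752 m².
Hydraulic gradient i = (199.07 − 189.00) / 365 = 10.07 / 365 = 0.02759.
Darcy's law: Q = K · A · i = 4.156 × 11752 × 0.02759 = 1347 m³/day.

1350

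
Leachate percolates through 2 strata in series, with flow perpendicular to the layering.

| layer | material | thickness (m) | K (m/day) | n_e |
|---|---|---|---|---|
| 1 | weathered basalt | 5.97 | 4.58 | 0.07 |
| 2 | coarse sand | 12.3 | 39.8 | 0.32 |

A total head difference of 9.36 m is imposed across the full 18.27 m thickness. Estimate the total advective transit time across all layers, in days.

0.750

With flow normal to the layers, continuity requires the same specific discharge q through every layer.
Σ(b_i/K_i) = 5.97/4.58 + 12.3/39.8 = 1.613 d.
q = Δh / Σ(b_i/K_i) = 9.36 / 1.613 = 5.805 m/day.
In each layer the seepage velocity is v_i = q/n_i, so the layer transit time is t_i = b_i·n_i / q:
  layer 1 (weathered basalt): t_1 = 5.97 × 0.07 / 5.805 = 0.07200 d
  layer 2 (coarse sand): t_2 = 12.3 × 0.32 / 5.805 = 0.6781 d
Total t = Σ t_i = 0.7501 days.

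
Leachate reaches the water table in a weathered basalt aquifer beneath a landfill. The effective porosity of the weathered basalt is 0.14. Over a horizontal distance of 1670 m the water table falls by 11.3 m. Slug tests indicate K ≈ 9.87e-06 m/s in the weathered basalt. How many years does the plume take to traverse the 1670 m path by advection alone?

111

Convert K: 9.87e-06 m/s × 86400 = 0.8528 m/day.
Hydraulic gradient i = Δh / L = 11.3 / 1670 = 0.006766.
Darcy flux q = K · i = 0.8528 × 0.006766 = 0.005770 m/day.
Seepage velocity v = q / n_e = 0.005770 / 0.14 = 0.04122 m/day.
Travel time t = L / v = 1670 / 0.04122 = 40518 days = 110.9 years.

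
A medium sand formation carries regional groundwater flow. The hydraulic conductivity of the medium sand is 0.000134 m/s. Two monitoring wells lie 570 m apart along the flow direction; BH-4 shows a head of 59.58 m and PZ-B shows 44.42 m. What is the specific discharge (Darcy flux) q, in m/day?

0.308

Convert K: 0.000134 m/s × 86400 = 11.58 m/day.
Hydraulic gradient i = (59.58 − 44.42) / 570 = 15.16 / 570 = 0.02660.
Specific discharge q = K · i = 11.58 × 0.02660 = 0.3079 m/day.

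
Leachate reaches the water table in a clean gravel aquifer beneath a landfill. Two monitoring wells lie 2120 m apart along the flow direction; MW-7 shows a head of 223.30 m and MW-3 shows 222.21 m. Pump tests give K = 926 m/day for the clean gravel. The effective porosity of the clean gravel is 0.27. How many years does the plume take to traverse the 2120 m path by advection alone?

Hydraulic gradient i = (223.30 − 222.21) / 2120 = 1.09 / 2120 = 0.0005142.
Darcy flux q = K · i = 926.0 × 0.0005142 = 0.4761 m/day.
Seepage velocity v = q / n_e = 0.4761 / 0.27 = 1.763 m/day.
Travel time t = L / v = 2120 / 1.763 = 1202 days = 3.292 years.

3.29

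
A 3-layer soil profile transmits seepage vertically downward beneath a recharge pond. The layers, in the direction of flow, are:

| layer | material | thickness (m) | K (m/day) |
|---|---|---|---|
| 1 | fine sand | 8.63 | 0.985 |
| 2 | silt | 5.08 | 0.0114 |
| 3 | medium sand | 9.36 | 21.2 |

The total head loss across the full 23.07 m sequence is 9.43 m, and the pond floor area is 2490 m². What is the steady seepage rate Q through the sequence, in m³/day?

Flow is perpendicular to layering, so the layers act in series and the equivalent K is the thickness-weighted harmonic mean.
Total thickness L = 8.63 + 5.08 + 9.36 = 23.07 m.
Σ(b_i/K_i) = 8.63/0.985 + 5.08/0.0114 + 9.36/21.2 = 454.8 d.
K_eq = L / Σ(b_i/K_i) = 23.07 / 454.8 = 0.05072 m/day.
Q = K_eq · A · (Δh/L) = 0.05072 × 2490 × (9.43/23.07) = 51.63 m³/day.

51.6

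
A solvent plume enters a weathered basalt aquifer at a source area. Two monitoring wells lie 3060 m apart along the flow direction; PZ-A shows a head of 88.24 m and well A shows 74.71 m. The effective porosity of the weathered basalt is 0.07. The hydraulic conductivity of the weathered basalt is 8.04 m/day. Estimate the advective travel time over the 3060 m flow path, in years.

16.5

Hydraulic gradient i = (88.24 − 74.71) / 3060 = 13.53 / 3060 = 0.004422.
Darcy flux q = K · i = 8.040 × 0.004422 = 0.03555 m/day.
Seepage velocity v = q / n_e = 0.03555 / 0.07 = 0.5078 m/day.
Travel time t = L / v = 3060 / 0.5078 = 6025 days = 16.50 years.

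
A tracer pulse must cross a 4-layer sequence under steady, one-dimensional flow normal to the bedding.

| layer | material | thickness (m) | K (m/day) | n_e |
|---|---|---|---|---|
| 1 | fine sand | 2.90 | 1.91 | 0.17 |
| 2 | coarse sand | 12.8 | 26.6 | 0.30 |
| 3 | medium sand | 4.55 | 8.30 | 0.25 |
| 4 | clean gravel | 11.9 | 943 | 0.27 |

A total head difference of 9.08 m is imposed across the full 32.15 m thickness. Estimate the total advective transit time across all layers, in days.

2.45

With flow normal to the layers, continuity requires the same specific discharge q through every layer.
Σ(b_i/K_i) = 2.90/1.91 + 12.8/26.6 + 4.55/8.30 + 11.9/943 = 2.560 d.
q = Δh / Σ(b_i/K_i) = 9.08 / 2.560 = 3.546 m/day.
In each layer the seepage velocity is v_i = q/n_i, so the layer transit time is t_i = b_i·n_i / q:
  layer 1 (fine sand): t_1 = 2.90 × 0.17 / 3.546 = 0.1390 d
  layer 2 (coarse sand): t_2 = 12.8 × 0.30 / 3.546 = 1.083 d
  layer 3 (medium sand): t_3 = 4.55 × 0.25 / 3.546 = 0.3207 d
  layer 4 (clean gravel): t_4 = 11.9 × 0.27 / 3.546 = 0.9060 d
Total t = Σ t_i = 2.449 days.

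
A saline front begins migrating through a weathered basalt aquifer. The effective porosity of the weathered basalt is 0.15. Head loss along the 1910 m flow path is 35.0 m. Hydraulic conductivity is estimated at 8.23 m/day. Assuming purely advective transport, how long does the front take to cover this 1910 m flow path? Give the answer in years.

Hydraulic gradient i = Δh / L = 35.0 / 1910 = 0.01832.
Darcy flux q = K · i = 8.230 × 0.01832 = 0.1508 m/day.
Seepage velocity v = q / n_e = 0.1508 / 0.15 = 1.005 m/day.
Travel time t = L / v = 1910 / 1.005 = 1900 days = 5.201 years.

5.20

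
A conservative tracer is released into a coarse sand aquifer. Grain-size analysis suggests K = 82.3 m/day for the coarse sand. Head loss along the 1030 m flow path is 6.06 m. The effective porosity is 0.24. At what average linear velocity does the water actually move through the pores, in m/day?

Hydraulic gradient i = Δh / L = 6.06 / 1030 = 0.005883.
Darcy flux q = K · i = 82.30 × 0.005883 = 0.4842 m/day.
Seepage velocity v = q / n_e = 0.4842 / 0.24 = 2.018 m/day.

2.02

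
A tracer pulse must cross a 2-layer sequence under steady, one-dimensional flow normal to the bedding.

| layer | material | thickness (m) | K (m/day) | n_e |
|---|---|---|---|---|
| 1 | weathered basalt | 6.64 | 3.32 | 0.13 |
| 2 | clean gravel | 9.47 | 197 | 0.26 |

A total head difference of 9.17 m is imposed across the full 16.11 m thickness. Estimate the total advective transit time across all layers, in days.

0.743

With flow normal to the layers, continuity requires the same specific discharge q through every layer.
Σ(b_i/K_i) = 6.64/3.32 + 9.47/197 = 2.048 d.
q = Δh / Σ(b_i/K_i) = 9.17 / 2.048 = 4.477 m/day.
In each layer the seepage velocity is v_i = q/n_i, so the layer transit time is t_i = b_i·n_i / q:
  layer 1 (weathered basalt): t_1 = 6.64 × 0.13 / 4.477 = 0.1928 d
  layer 2 (clean gravel): t_2 = 9.47 × 0.26 / 4.477 = 0.5499 d
Total t = Σ t_i = 0.7427 days.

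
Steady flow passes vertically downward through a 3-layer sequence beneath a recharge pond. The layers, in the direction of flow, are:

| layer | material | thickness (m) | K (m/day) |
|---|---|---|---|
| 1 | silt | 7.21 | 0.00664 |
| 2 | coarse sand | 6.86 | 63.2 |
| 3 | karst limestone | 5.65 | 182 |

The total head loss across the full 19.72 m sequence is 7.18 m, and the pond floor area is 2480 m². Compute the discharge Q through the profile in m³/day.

16.4

Flow is perpendicular to layering, so the layers act in series and the equivalent K is the thickness-weighted harmonic mean.
Total thickness L = 7.21 + 6.86 + 5.65 = 19.72 m.
Σ(b_i/K_i) = 7.21/0.00664 + 6.86/63.2 + 5.65/182 = 1086 d.
K_eq = L / Σ(b_i/K_i) = 19.72 / 1086 = 0.01816 m/day.
Q = K_eq · A · (Δh/L) = 0.01816 × 2480 × (7.18/19.72) = 16.40 m³/day.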